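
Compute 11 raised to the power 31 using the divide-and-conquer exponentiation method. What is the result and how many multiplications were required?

Computing 11^31 by squaring (build up from 11^1; each line after the first costs one multiplication):

11^1 = 11
11^2 = (11^1)^2 = 11^2 = 121
11^3 = 11 * 11^2 = 11 * 121 = 1331
11^6 = (11^3)^2 = 1331^2 = 1771561
11^7 = 11 * 11^6 = 11 * 1771561 = 19487171
11^14 = (11^7)^2 = 19487171^2 = 379749833583241
11^15 = 11 * 11^14 = 11 * 379749833583241 = 4177248169415651
11^30 = (11^15)^2 = 4177248169415651^2 = 17449402268886407318558803753801
11^31 = 11 * 11^30 = 11 * 17449402268886407318558803753801 = 191943424957750480504146841291811

Result: 191943424957750480504146841291811
Multiplications needed: 8 (8 lines after 11^1)

11^31 = 191943424957750480504146841291811. Using exponentiation by squaring, this requires 8 multiplications. The key idea: if the exponent is even, square the half-power; if odd, multiply by the base once.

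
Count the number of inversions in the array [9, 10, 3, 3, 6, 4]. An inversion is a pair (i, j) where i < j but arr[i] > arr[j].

Finding inversions in [9, 10, 3, 3, 6, 4]:

(0, 2): arr[0]=9 > arr[2]=3
(0, 3): arr[0]=9 > arr[3]=3
(0, 4): arr[0]=9 > arr[4]=6
(0, 5): arr[0]=9 > arr[5]=4
(1, 2): arr[1]=10 > arr[2]=3
(1, 3): arr[1]=10 > arr[3]=3
(1, 4): arr[1]=10 > arr[4]=6
(1, 5): arr[1]=10 > arr[5]=4
(4, 5): arr[4]=6 > arr[5]=4

Total inversions: 9

The array has 9 inversion(s): (0,2), (0,3), (0,4), (0,5), (1,2), (1,3), (1,4), (1,5), (4,5). Each pair (i,j) satisfies i < j and arr[i] > arr[j].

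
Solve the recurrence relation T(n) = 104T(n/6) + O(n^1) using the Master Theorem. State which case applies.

Master Theorem for T(n) = 104T(n/6) + O(n^1):

a = 104, b = 6, c = 1
log_b(a) = log_6(104) = 2.5921

Case 1: c = 1 < log_6(104) = 2.5921
T(n) = O(n^(log_6 104))

For T(n) = 104T(n/6) + O(n^1): log_6(104) = 2.5921. This is Case 1 of the Master Theorem (c < log_b(a), work dominated by leaves), giving O(n^(log_6 104)).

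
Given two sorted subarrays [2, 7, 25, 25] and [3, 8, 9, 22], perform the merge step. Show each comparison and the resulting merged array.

Merging process:

Compare 2 vs 3: take 2 from left. Merged: [2]
Compare 7 vs 3: take 3 from right. Merged: [2, 3]
Compare 7 vs 8: take 7 from left. Merged: [2, 3, 7]
Compare 25 vs 8: take 8 from right. Merged: [2, 3, 7, 8]
Compare 25 vs 9: take 9 from right. Merged: [2, 3, 7, 8, 9]
Compare 25 vs 22: take 22 from right. Merged: [2, 3, 7, 8, 9, 22]
Append remaining from left: [25, 25]. Merged: [2, 3, 7, 8, 9, 22, 25, 25]

Final merged array: [2, 3, 7, 8, 9, 22, 25, 25]
Total comparisons: 6

The merged array is [2, 3, 7, 8, 9, 22, 25, 25], requiring 6 comparisons. The merge step runs in O(n) time where n is the total number of elements.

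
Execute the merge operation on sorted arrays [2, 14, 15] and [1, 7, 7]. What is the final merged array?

Merging process:

Compare 2 vs 1: take 1 from right. Merged: [1]
Compare 2 vs 7: take 2 from left. Merged: [1, 2]
Compare 14 vs 7: take 7 from right. Merged: [1, 2, 7]
Compare 14 vs 7: take 7 from right. Merged: [1, 2, 7, 7]
Append remaining from left: [14, 15]. Merged: [1, 2, 7, 7, 14, 15]

Final merged array: [1, 2, 7, 7, 14, 15]
Total comparisons: 4

The merged array is [1, 2, 7, 7, 14, 15], requiring 4 comparisons. The merge step runs in O(n) time where n is the total number of elements.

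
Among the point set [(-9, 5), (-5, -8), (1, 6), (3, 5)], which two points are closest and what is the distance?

Computing all pairwise distances among 4 points:

d((-9, 5), (-5, -8)) = 13.6015
d((-9, 5), (1, 6)) = 10.0499
d((-9, 5), (3, 5)) = 12.0
d((-5, -8), (1, 6)) = 15.2315
d((-5, -8), (3, 5)) = 15.2643
d((1, 6), (3, 5)) = 2.2361 <-- minimum

Closest pair: (1, 6) and (3, 5) with distance 2.2361

The closest pair is (1, 6) and (3, 5) with Euclidean distance 2.2361. For 4 points, brute-force pairwise comparison is shown above. For large n, the divide-and-conquer algorithm (sort by x, recurse on halves, check the dividing strip) achieves O(n log n).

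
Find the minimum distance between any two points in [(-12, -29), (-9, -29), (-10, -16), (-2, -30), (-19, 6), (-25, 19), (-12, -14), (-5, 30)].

Computing all pairwise distances among 8 points:

d((-12, -29), (-9, -29)) = 3.0
d((-12, -29), (-10, -16)) = 13.1529
d((-12, -29), (-2, -30)) = 10.0499
d((-12, -29), (-19, 6)) = 35.6931
d((-12, -29), (-25, 19)) = 49.7293
d((-12, -29), (-12, -14)) = 15.0
d((-12, -29), (-5, 30)) = 59.4138
d((-9, -29), (-10, -16)) = 13.0384
d((-9, -29), (-2, -30)) = 7.0711
d((-9, -29), (-19, 6)) = 36.4005
d((-9, -29), (-25, 19)) = 50.5964
d((-9, -29), (-12, -14)) = 15.2971
d((-9, -29), (-5, 30)) = 59.1354
d((-10, -16), (-2, -30)) = 16.1245
d((-10, -16), (-19, 6)) = 23.7697
d((-10, -16), (-25, 19)) = 38.0789
d((-10, -16), (-12, -14)) = 2.8284 <-- minimum
d((-10, -16), (-5, 30)) = 46.2709
d((-2, -30), (-19, 6)) = 39.8121
d((-2, -30), (-25, 19)) = 54.1295
d((-2, -30), (-12, -14)) = 18.868
d((-2, -30), (-5, 30)) = 60.075
d((-19, 6), (-25, 19)) = 14.3178
d((-19, 6), (-12, -14)) = 21.1896
d((-19, 6), (-5, 30)) = 27.7849
d((-25, 19), (-12, -14)) = 35.4683
d((-25, 19), (-5, 30)) = 22.8254
d((-12, -14), (-5, 30)) = 44.5533

Closest pair: (-10, -16) and (-12, -14) with distance 2.8284

The closest pair is (-10, -16) and (-12, -14) with Euclidean distance 2.8284. For 8 points, brute-force pairwise comparison is shown above. For large n, the divide-and-conquer algorithm (sort by x, recurse on halves, check the dividing strip) achieves O(n log n).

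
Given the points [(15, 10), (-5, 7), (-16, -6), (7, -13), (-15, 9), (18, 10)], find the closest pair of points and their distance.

Computing all pairwise distances among 6 points:

d((15, 10), (-5, 7)) = 20.2237
d((15, 10), (-16, -6)) = 34.8855
d((15, 10), (7, -13)) = 24.3516
d((15, 10), (-15, 9)) = 30.0167
d((15, 10), (18, 10)) = 3.0 <-- minimum
d((-5, 7), (-16, -6)) = 17.0294
d((-5, 7), (7, -13)) = 23.3238
d((-5, 7), (-15, 9)) = 10.198
d((-5, 7), (18, 10)) = 23.1948
d((-16, -6), (7, -13)) = 24.0416
d((-16, -6), (-15, 9)) = 15.0333
d((-16, -6), (18, 10)) = 37.5766
d((7, -13), (-15, 9)) = 31.1127
d((7, -13), (18, 10)) = 25.4951
d((-15, 9), (18, 10)) = 33.0151

Closest pair: (15, 10) and (18, 10) with distance 3.0

The closest pair is (15, 10) and (18, 10) with Euclidean distance 3.0. For 6 points, brute-force pairwise comparison is shown above. For large n, the divide-and-conquer algorithm (sort by x, recurse on halves, check the dividing strip) achieves O(n log n).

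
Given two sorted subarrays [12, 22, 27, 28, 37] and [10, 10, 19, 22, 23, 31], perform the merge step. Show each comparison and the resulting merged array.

Merging process:

Compare 12 vs 10: take 10 from right. Merged: [10]
Compare 12 vs 10: take 10 from right. Merged: [10, 10]
Compare 12 vs 19: take 12 from left. Merged: [10, 10, 12]
Compare 22 vs 19: take 19 from right. Merged: [10, 10, 12, 19]
Compare 22 vs 22: take 22 from left. Merged: [10, 10, 12, 19, 22]
Compare 27 vs 22: take 22 from right. Merged: [10, 10, 12, 19, 22, 22]
Compare 27 vs 23: take 23 from right. Merged: [10, 10, 12, 19, 22, 22, 23]
Compare 27 vs 31: take 27 from left. Merged: [10, 10, 12, 19, 22, 22, 23, 27]
Compare 28 vs 31: take 28 from left. Merged: [10, 10, 12, 19, 22, 22, 23, 27, 28]
Compare 37 vs 31: take 31 from right. Merged: [10, 10, 12, 19, 22, 22, 23, 27, 28, 31]
Append remaining from left: [37]. Merged: [10, 10, 12, 19, 22, 22, 23, 27, 28, 31, 37]

Final merged array: [10, 10, 12, 19, 22, 22, 23, 27, 28, 31, 37]
Total comparisons: 10

The merged array is [10, 10, 12, 19, 22, 22, 23, 27, 28, 31, 37], requiring 10 comparisons. The merge step runs in O(n) time where n is the total number of elements.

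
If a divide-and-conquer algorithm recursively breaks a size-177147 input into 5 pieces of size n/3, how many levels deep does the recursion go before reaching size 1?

For divide and conquer with division factor 3:

Problem sizes at each level:
Level 0: 177147
Level 1: 59049
Level 2: 19683
Level 3: 6561
Level 4: 2187
Level 5: 729
Level 6: 243
Level 7: 81
Level 8: 27
Level 9: 9
Level 10: 3
Level 11: 1

The root is level 0 and the size-1 base case is level 11 (the tree spans levels 0 through 11, i.e. 12 levels counting the root), so the depth is the number of divisions: log_3(177147) = 11

The recursion tree depth is log_3(177147) = 11. At each level, the problem size is divided by 3, so it takes 11 divisions to reduce to a base case of size 1. The algorithm makes 5 recursive calls at each level.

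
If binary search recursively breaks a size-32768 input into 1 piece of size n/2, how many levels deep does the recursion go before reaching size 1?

For divide and conquer with division factor 2:

Problem sizes at each level:
Level 0: 32768
Level 1: 16384
Level 2: 8192
Level 3: 4096
Level 4: 2048
Level 5: 1024
Level 6: 512
Level 7: 256
Level 8: 128
Level 9: 64
Level 10: 32
Level 11: 16
Level 12: 8
Level 13: 4
Level 14: 2
Level 15: 1

The root is level 0 and the size-1 base case is level 15 (the tree spans levels 0 through 15, i.e. 16 levels counting the root), so the depth is the number of divisions: log_2(32768) = 15

The recursion tree depth is log_2(32768) = 15. At each level, the problem size is divided by 2, so it takes 15 divisions to reduce to a base case of size 1. The algorithm makes 1 recursive call at each level.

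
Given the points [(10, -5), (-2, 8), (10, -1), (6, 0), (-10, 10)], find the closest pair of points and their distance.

Computing all pairwise distances among 5 points:

d((10, -5), (-2, 8)) = 17.6918
d((10, -5), (10, -1)) = 4.0 <-- minimum
d((10, -5), (6, 0)) = 6.4031
d((10, -5), (-10, 10)) = 25.0
d((-2, 8), (10, -1)) = 15.0
d((-2, 8), (6, 0)) = 11.3137
d((-2, 8), (-10, 10)) = 8.2462
d((10, -1), (6, 0)) = 4.1231
d((10, -1), (-10, 10)) = 22.8254
d((6, 0), (-10, 10)) = 18.868

Closest pair: (10, -5) and (10, -1) with distance 4.0

The closest pair is (10, -5) and (10, -1) with Euclidean distance 4.0. For 5 points, brute-force pairwise comparison is shown above. For large n, the divide-and-conquer algorithm (sort by x, recurse on halves, check the dividing strip) achieves O(n log n).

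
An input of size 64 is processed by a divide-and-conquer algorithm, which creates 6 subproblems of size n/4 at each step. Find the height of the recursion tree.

For divide and conquer with division factor 4:

Problem sizes at each level:
Level 0: 64
Level 1: 16
Level 2: 4
Level 3: 1

The root is level 0 and the size-1 base case is level 3 (the tree spans levels 0 through 3, i.e. 4 levels counting the root), so the depth is the number of divisions: log_4(64) = 3

The recursion tree depth is log_4(64) = 3. At each level, the problem size is divided by 4, so it takes 3 divisions to reduce to a base case of size 1. The algorithm makes 6 recursive calls at each level.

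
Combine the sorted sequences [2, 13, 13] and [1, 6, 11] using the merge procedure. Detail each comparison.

Merging process:

Compare 2 vs 1: take 1 from right. Merged: [1]
Compare 2 vs 6: take 2 from left. Merged: [1, 2]
Compare 13 vs 6: take 6 from right. Merged: [1, 2, 6]
Compare 13 vs 11: take 11 from right. Merged: [1, 2, 6, 11]
Append remaining from left: [13, 13]. Merged: [1, 2, 6, 11, 13, 13]

Final merged array: [1, 2, 6, 11, 13, 13]
Total comparisons: 4

The merged array is [1, 2, 6, 11, 13, 13], requiring 4 comparisons. The merge step runs in O(n) time where n is the total number of elements.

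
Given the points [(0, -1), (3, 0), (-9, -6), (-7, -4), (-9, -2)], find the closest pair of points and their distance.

Computing all pairwise distances among 5 points:

d((0, -1), (3, 0)) = 3.1623
d((0, -1), (-9, -6)) = 10.2956
d((0, -1), (-7, -4)) = 7.6158
d((0, -1), (-9, -2)) = 9.0554
d((3, 0), (-9, -6)) = 13.4164
d((3, 0), (-7, -4)) = 10.7703
d((3, 0), (-9, -2)) = 12.1655
d((-9, -6), (-7, -4)) = 2.8284 <-- minimum
d((-9, -6), (-9, -2)) = 4.0
d((-7, -4), (-9, -2)) = 2.8284 <-- minimum

Minimum distance: 2.8284 (tie among 2 pairs: (-9, -6) and (-7, -4); (-7, -4) and (-9, -2))

The minimum Euclidean distance is 2.8284. There is a tie: 2 pairs achieve this minimum — (-9, -6) and (-7, -4); (-7, -4) and (-9, -2). Any of these is a valid closest pair. For 5 points, brute-force pairwise comparison is shown above. For large n, the divide-and-conquer algorithm (sort by x, recurse on halves, check the dividing strip) achieves O(n log n).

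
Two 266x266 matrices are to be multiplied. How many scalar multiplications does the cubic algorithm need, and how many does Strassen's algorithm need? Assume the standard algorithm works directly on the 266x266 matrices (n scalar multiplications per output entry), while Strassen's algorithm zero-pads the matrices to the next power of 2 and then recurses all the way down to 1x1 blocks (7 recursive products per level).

Matrix multiplication for 266x266 matrices:

Strassen's algorithm requires power-of-2 dimensions. Pad 266x266 to 512x512 (next power of 2).

Standard algorithm: 266^3 = 18821096 multiplications
Strassen's algorithm: 7^(log2(512)) = 7^9 = 40353607 multiplications
Difference: 18821096 - 40353607 = -21532511 (Strassen uses MORE here due to padding overhead — for small or just-over-power-of-2 n, padding can outweigh the per-level savings)

Standard: 18821096 multiplications (266^3). Strassen: 40353607 multiplications (7^9, after padding to 512x512). Strassen reduces 8 recursive multiplications to 7 at each level.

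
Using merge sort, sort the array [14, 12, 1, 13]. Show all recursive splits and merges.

Merge sort trace:

Split: [14, 12, 1, 13] -> [14, 12] and [1, 13]
  Split: [14, 12] -> [14] and [12]
  Merge: [14] + [12] -> [12, 14]
  Split: [1, 13] -> [1] and [13]
  Merge: [1] + [13] -> [1, 13]
Merge: [12, 14] + [1, 13] -> [1, 12, 13, 14]

Final sorted array: [1, 12, 13, 14]

The merge sort proceeds by recursively splitting the array and merging sorted halves.
After all merges, the sorted array is [1, 12, 13, 14].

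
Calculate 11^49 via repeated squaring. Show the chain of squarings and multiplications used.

Computing 11^49 by squaring (build up from 11^1; each line after the first costs one multiplication):

11^1 = 11
11^2 = (11^1)^2 = 11^2 = 121
11^3 = 11 * 11^2 = 11 * 121 = 1331
11^6 = (11^3)^2 = 1331^2 = 1771561
11^12 = (11^6)^2 = 1771561^2 = 3138428376721
11^24 = (11^12)^2 = 3138428376721^2 = 9849732675807611094711841
11^48 = (11^24)^2 = 9849732675807611094711841^2 = 97017233784872162402203715694511008214034825609281
11^49 = 11 * 11^48 = 11 * 97017233784872162402203715694511008214034825609281 = 1067189571633593786424240872639621090354383081702091

Result: 1067189571633593786424240872639621090354383081702091
Multiplications needed: 7 (7 lines after 11^1)

11^49 = 1067189571633593786424240872639621090354383081702091. Using exponentiation by squaring, this requires 7 multiplications. The key idea: if the exponent is even, square the half-power; if odd, multiply by the base once.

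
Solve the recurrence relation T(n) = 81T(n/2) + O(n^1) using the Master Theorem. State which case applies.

Master Theorem for T(n) = 81T(n/2) + O(n^1):

a = 81, b = 2, c = 1
log_b(a) = log_2(81) = 6.3399

Case 1: c = 1 < log_2(81) = 6.3399
T(n) = O(n^(log_2 81))

For T(n) = 81T(n/2) + O(n^1): log_2(81) = 6.3399. This is Case 1 of the Master Theorem (c < log_b(a), work dominated by leaves), giving O(n^(log_2 81)).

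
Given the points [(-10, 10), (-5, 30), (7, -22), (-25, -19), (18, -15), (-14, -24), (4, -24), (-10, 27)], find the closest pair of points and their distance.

Computing all pairwise distances among 8 points:

d((-10, 10), (-5, 30)) = 20.6155
d((-10, 10), (7, -22)) = 36.2353
d((-10, 10), (-25, -19)) = 32.6497
d((-10, 10), (18, -15)) = 37.5366
d((-10, 10), (-14, -24)) = 34.2345
d((-10, 10), (4, -24)) = 36.7696
d((-10, 10), (-10, 27)) = 17.0
d((-5, 30), (7, -22)) = 53.3667
d((-5, 30), (-25, -19)) = 52.9245
d((-5, 30), (18, -15)) = 50.5371
d((-5, 30), (-14, -24)) = 54.7449
d((-5, 30), (4, -24)) = 54.7449
d((-5, 30), (-10, 27)) = 5.831
d((7, -22), (-25, -19)) = 32.1403
d((7, -22), (18, -15)) = 13.0384
d((7, -22), (-14, -24)) = 21.095
d((7, -22), (4, -24)) = 3.6056 <-- minimum
d((7, -22), (-10, 27)) = 51.8652
d((-25, -19), (18, -15)) = 43.1856
d((-25, -19), (-14, -24)) = 12.083
d((-25, -19), (4, -24)) = 29.4279
d((-25, -19), (-10, 27)) = 48.3839
d((18, -15), (-14, -24)) = 33.2415
d((18, -15), (4, -24)) = 16.6433
d((18, -15), (-10, 27)) = 50.4777
d((-14, -24), (4, -24)) = 18.0
d((-14, -24), (-10, 27)) = 51.1566
d((4, -24), (-10, 27)) = 52.8867

Closest pair: (7, -22) and (4, -24) with distance 3.6056

The closest pair is (7, -22) and (4, -24) with Euclidean distance 3.6056. For 8 points, brute-force pairwise comparison is shown above. For large n, the divide-and-conquer algorithm (sort by x, recurse on halves, check the dividing strip) achieves O(n log n).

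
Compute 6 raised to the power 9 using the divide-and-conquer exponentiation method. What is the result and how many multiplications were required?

Computing 6^9 by squaring (build up from 6^1; each line after the first costs one multiplication):

6^1 = 6
6^2 = (6^1)^2 = 6^2 = 36
6^4 = (6^2)^2 = 36^2 = 1296
6^8 = (6^4)^2 = 1296^2 = 1679616
6^9 = 6 * 6^8 = 6 * 1679616 = 10077696

Result: 10077696
Multiplications needed: 4 (4 lines after 6^1)

6^9 = 10077696. Using exponentiation by squaring, this requires 4 multiplications. The key idea: if the exponent is even, square the half-power; if odd, multiply by the base once.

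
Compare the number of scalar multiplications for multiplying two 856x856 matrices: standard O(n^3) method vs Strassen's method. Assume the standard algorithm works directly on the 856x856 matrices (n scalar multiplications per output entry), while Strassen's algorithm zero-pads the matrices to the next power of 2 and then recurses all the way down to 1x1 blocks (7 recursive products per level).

Matrix multiplication for 856x856 matrices:

Strassen's algorithm requires power-of-2 dimensions. Pad 856x856 to 1024x1024 (next power of 2).

Standard algorithm: 856^3 = 627222016 multiplications
Strassen's algorithm: 7^(log2(1024)) = 7^10 = 282475249 multiplications
Savings: 627222016 - 282475249 = 344746767 multiplications

Standard: 627222016 multiplications (856^3). Strassen: 282475249 multiplications (7^10, after padding to 1024x1024). Strassen reduces 8 recursive multiplications to 7 at each level.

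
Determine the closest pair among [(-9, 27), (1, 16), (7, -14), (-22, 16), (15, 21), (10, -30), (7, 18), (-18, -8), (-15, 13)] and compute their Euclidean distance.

Computing all pairwise distances among 9 points:

d((-9, 27), (1, 16)) = 14.8661
d((-9, 27), (7, -14)) = 44.0114
d((-9, 27), (-22, 16)) = 17.0294
d((-9, 27), (15, 21)) = 24.7386
d((-9, 27), (10, -30)) = 60.0833
d((-9, 27), (7, 18)) = 18.3576
d((-9, 27), (-18, -8)) = 36.1386
d((-9, 27), (-15, 13)) = 15.2315
d((1, 16), (7, -14)) = 30.5941
d((1, 16), (-22, 16)) = 23.0
d((1, 16), (15, 21)) = 14.8661
d((1, 16), (10, -30)) = 46.8722
d((1, 16), (7, 18)) = 6.3246 <-- minimum
d((1, 16), (-18, -8)) = 30.6105
d((1, 16), (-15, 13)) = 16.2788
d((7, -14), (-22, 16)) = 41.7253
d((7, -14), (15, 21)) = 35.9026
d((7, -14), (10, -30)) = 16.2788
d((7, -14), (7, 18)) = 32.0
d((7, -14), (-18, -8)) = 25.7099
d((7, -14), (-15, 13)) = 34.8281
d((-22, 16), (15, 21)) = 37.3363
d((-22, 16), (10, -30)) = 56.0357
d((-22, 16), (7, 18)) = 29.0689
d((-22, 16), (-18, -8)) = 24.3311
d((-22, 16), (-15, 13)) = 7.6158
d((15, 21), (10, -30)) = 51.2445
d((15, 21), (7, 18)) = 8.544
d((15, 21), (-18, -8)) = 43.9318
d((15, 21), (-15, 13)) = 31.0483
d((10, -30), (7, 18)) = 48.0937
d((10, -30), (-18, -8)) = 35.609
d((10, -30), (-15, 13)) = 49.7393
d((7, 18), (-18, -8)) = 36.0694
d((7, 18), (-15, 13)) = 22.561
d((-18, -8), (-15, 13)) = 21.2132

Closest pair: (1, 16) and (7, 18) with distance 6.3246

The closest pair is (1, 16) and (7, 18) with Euclidean distance 6.3246. For 9 points, brute-force pairwise comparison is shown above. For large n, the divide-and-conquer algorithm (sort by x, recurse on halves, check the dividing strip) achieves O(n log n).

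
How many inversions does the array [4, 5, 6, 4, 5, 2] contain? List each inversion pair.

Finding inversions in [4, 5, 6, 4, 5, 2]:

(0, 5): arr[0]=4 > arr[5]=2
(1, 3): arr[1]=5 > arr[3]=4
(1, 5): arr[1]=5 > arr[5]=2
(2, 3): arr[2]=6 > arr[3]=4
(2, 4): arr[2]=6 > arr[4]=5
(2, 5): arr[2]=6 > arr[5]=2
(3, 5): arr[3]=4 > arr[5]=2
(4, 5): arr[4]=5 > arr[5]=2

Total inversions: 8

The array has 8 inversion(s): (0,5), (1,3), (1,5), (2,3), (2,4), (2,5), (3,5), (4,5). Each pair (i,j) satisfies i < j and arr[i] > arr[j].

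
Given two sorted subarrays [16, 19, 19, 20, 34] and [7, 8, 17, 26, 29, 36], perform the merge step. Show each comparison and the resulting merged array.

Merging process:

Compare 16 vs 7: take 7 from right. Merged: [7]
Compare 16 vs 8: take 8 from right. Merged: [7, 8]
Compare 16 vs 17: take 16 from left. Merged: [7, 8, 16]
Compare 19 vs 17: take 17 from right. Merged: [7, 8, 16, 17]
Compare 19 vs 26: take 19 from left. Merged: [7, 8, 16, 17, 19]
Compare 19 vs 26: take 19 from left. Merged: [7, 8, 16, 17, 19, 19]
Compare 20 vs 26: take 20 from left. Merged: [7, 8, 16, 17, 19, 19, 20]
Compare 34 vs 26: take 26 from right. Merged: [7, 8, 16, 17, 19, 19, 20, 26]
Compare 34 vs 29: take 29 from right. Merged: [7, 8, 16, 17, 19, 19, 20, 26, 29]
Compare 34 vs 36: take 34 from left. Merged: [7, 8, 16, 17, 19, 19, 20, 26, 29, 34]
Append remaining from right: [36]. Merged: [7, 8, 16, 17, 19, 19, 20, 26, 29, 34, 36]

Final merged array: [7, 8, 16, 17, 19, 19, 20, 26, 29, 34, 36]
Total comparisons: 10

The merged array is [7, 8, 16, 17, 19, 19, 20, 26, 29, 34, 36], requiring 10 comparisons. The merge step runs in O(n) time where n is the total number of elements.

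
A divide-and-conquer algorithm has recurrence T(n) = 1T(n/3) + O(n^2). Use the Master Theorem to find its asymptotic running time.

Master Theorem for T(n) = 1T(n/3) + O(n^2):

a = 1, b = 3, c = 2
log_b(a) = log_3(1) = 0.0000

Case 3: c = 2 > log_3(1) = 0.0000
T(n) = O(n^2) = O(n^2)

For T(n) = 1T(n/3) + O(n^2): log_3(1) = 0.0000. This is Case 3 of the Master Theorem (c > log_b(a), work dominated by root), giving O(n^2).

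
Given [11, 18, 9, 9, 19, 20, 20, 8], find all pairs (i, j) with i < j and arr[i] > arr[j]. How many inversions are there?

Finding inversions in [11, 18, 9, 9, 19, 20, 20, 8]:

(0, 2): arr[0]=11 > arr[2]=9
(0, 3): arr[0]=11 > arr[3]=9
(0, 7): arr[0]=11 > arr[7]=8
(1, 2): arr[1]=18 > arr[2]=9
(1, 3): arr[1]=18 > arr[3]=9
(1, 7): arr[1]=18 > arr[7]=8
(2, 7): arr[2]=9 > arr[7]=8
(3, 7): arr[3]=9 > arr[7]=8
(4, 7): arr[4]=19 > arr[7]=8
(5, 7): arr[5]=20 > arr[7]=8
(6, 7): arr[6]=20 > arr[7]=8

Total inversions: 11

The array has 11 inversion(s): (0,2), (0,3), (0,7), (1,2), (1,3), (1,7), (2,7), (3,7), (4,7), (5,7), (6,7). Each pair (i,j) satisfies i < j and arr[i] > arr[j].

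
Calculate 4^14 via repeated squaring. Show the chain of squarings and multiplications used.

Computing 4^14 by squaring (build up from 4^1; each line after the first costs one multiplication):

4^1 = 4
4^2 = (4^1)^2 = 4^2 = 16
4^3 = 4 * 4^2 = 4 * 16 = 64
4^6 = (4^3)^2 = 64^2 = 4096
4^7 = 4 * 4^6 = 4 * 4096 = 16384
4^14 = (4^7)^2 = 16384^2 = 268435456

Result: 268435456
Multiplications needed: 5 (5 lines after 4^1)

4^14 = 268435456. Using exponentiation by squaring, this requires 5 multiplications. The key idea: if the exponent is even, square the half-power; if odd, multiply by the base once.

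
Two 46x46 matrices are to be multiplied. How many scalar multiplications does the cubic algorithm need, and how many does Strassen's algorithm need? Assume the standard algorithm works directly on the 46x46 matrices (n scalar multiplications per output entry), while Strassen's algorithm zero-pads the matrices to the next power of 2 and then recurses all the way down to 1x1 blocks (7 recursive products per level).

Matrix multiplication for 46x46 matrices:

Strassen's algorithm requires power-of-2 dimensions. Pad 46x46 to 64x64 (next power of 2).

Standard algorithm: 46^3 = 97336 multiplications
Strassen's algorithm: 7^(log2(64)) = 7^6 = 117649 multiplications
Difference: 97336 - 117649 = -20313 (Strassen uses MORE here due to padding overhead — for small or just-over-power-of-2 n, padding can outweigh the per-level savings)

Standard: 97336 multiplications (46^3). Strassen: 117649 multiplications (7^6, after padding to 64x64). Strassen reduces 8 recursive multiplications to 7 at each level.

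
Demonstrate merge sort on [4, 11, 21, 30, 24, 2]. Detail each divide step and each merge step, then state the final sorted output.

Merge sort trace:

Split: [4, 11, 21, 30, 24, 2] -> [4, 11, 21] and [30, 24, 2]
  Split: [4, 11, 21] -> [4] and [11, 21]
    Split: [11, 21] -> [11] and [21]
    Merge: [11] + [21] -> [11, 21]
  Merge: [4] + [11, 21] -> [4, 11, 21]
  Split: [30, 24, 2] -> [30] and [24, 2]
    Split: [24, 2] -> [24] and [2]
    Merge: [24] + [2] -> [2, 24]
  Merge: [30] + [2, 24] -> [2, 24, 30]
Merge: [4, 11, 21] + [2, 24, 30] -> [2, 4, 11, 21, 24, 30]

Final sorted array: [2, 4, 11, 21, 24, 30]

The merge sort proceeds by recursively splitting the array and merging sorted halves.
After all merges, the sorted array is [2, 4, 11, 21, 24, 30].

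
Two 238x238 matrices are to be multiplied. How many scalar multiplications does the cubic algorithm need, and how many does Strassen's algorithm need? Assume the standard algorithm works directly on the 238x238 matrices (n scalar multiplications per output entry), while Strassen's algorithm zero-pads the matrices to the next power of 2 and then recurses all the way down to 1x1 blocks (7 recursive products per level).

Matrix multiplication for 238x238 matrices:

Strassen's algorithm requires power-of-2 dimensions. Pad 238x238 to 256x256 (next power of 2).

Standard algorithm: 238^3 = 13481272 multiplications
Strassen's algorithm: 7^(log2(256)) = 7^8 = 5764801 multiplications
Savings: 13481272 - 5764801 = 7716471 multiplications

Standard: 13481272 multiplications (238^3). Strassen: 5764801 multiplications (7^8, after padding to 256x256). Strassen reduces 8 recursive multiplications to 7 at each level.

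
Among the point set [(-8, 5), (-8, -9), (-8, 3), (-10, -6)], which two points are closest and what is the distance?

Computing all pairwise distances among 4 points:

d((-8, 5), (-8, -9)) = 14.0
d((-8, 5), (-8, 3)) = 2.0 <-- minimum
d((-8, 5), (-10, -6)) = 11.1803
d((-8, -9), (-8, 3)) = 12.0
d((-8, -9), (-10, -6)) = 3.6056
d((-8, 3), (-10, -6)) = 9.2195

Closest pair: (-8, 5) and (-8, 3) with distance 2.0

The closest pair is (-8, 5) and (-8, 3) with Euclidean distance 2.0. For 4 points, brute-force pairwise comparison is shown above. For large n, the divide-and-conquer algorithm (sort by x, recurse on halves, check the dividing strip) achieves O(n log n).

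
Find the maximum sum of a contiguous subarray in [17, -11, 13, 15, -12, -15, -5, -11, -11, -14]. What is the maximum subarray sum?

Using Kadane's algorithm on [17, -11, 13, 15, -12, -15, -5, -11, -11, -14]:

Scanning through the array:
Position 1 (value -11): max_ending_here = 6, max_so_far = 17
Position 2 (value 13): max_ending_here = 19, max_so_far = 19
Position 3 (value 15): max_ending_here = 34, max_so_far = 34
Position 4 (value -12): max_ending_here = 22, max_so_far = 34
Position 5 (value -15): max_ending_here = 7, max_so_far = 34
Position 6 (value -5): max_ending_here = 2, max_so_far = 34
Position 7 (value -11): max_ending_here = -9, max_so_far = 34
Position 8 (value -11): max_ending_here = -11, max_so_far = 34
Position 9 (value -14): max_ending_here = -14, max_so_far = 34

Maximum subarray: [17, -11, 13, 15]
Maximum sum: 34

The maximum subarray is [17, -11, 13, 15] with sum 34. This subarray runs from index 0 to index 3.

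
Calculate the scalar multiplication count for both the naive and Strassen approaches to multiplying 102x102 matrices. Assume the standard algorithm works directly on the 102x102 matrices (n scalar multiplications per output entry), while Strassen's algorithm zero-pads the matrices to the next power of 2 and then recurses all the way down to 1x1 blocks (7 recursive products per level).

Matrix multiplication for 102x102 matrices:

Strassen's algorithm requires power-of-2 dimensions. Pad 102x102 to 128x128 (next power of 2).

Standard algorithm: 102^3 = 1061208 multiplications
Strassen's algorithm: 7^(log2(128)) = 7^7 = 823543 multiplications
Savings: 1061208 - 823543 = 237665 multiplications

Standard: 1061208 multiplications (102^3). Strassen: 823543 multiplications (7^7, after padding to 128x128). Strassen reduces 8 recursive multiplications to 7 at each level.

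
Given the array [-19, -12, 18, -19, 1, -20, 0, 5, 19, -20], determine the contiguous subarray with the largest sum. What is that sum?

Using Kadane's algorithm on [-19, -12, 18, -19, 1, -20, 0, 5, 19, -20]:

Scanning through the array:
Position 1 (value -12): max_ending_here = -12, max_so_far = -12
Position 2 (value 18): max_ending_here = 18, max_so_far = 18
Position 3 (value -19): max_ending_here = -1, max_so_far = 18
Position 4 (value 1): max_ending_here = 1, max_so_far = 18
Position 5 (value -20): max_ending_here = -19, max_so_far = 18
Position 6 (value 0): max_ending_here = 0, max_so_far = 18
Position 7 (value 5): max_ending_here = 5, max_so_far = 18
Position 8 (value 19): max_ending_here = 24, max_so_far = 24
Position 9 (value -20): max_ending_here = 4, max_so_far = 24

Maximum subarray: [0, 5, 19]
Maximum sum: 24

The maximum subarray is [0, 5, 19] with sum 24. This subarray runs from index 6 to index 8.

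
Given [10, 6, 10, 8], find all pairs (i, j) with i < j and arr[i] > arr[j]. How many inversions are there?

Finding inversions in [10, 6, 10, 8]:

(0, 1): arr[0]=10 > arr[1]=6
(0, 3): arr[0]=10 > arr[3]=8
(2, 3): arr[2]=10 > arr[3]=8

Total inversions: 3

The array has 3 inversion(s): (0,1), (0,3), (2,3). Each pair (i,j) satisfies i < j and arr[i] > arr[j].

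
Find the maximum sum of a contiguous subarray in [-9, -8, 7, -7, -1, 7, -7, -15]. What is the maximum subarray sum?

Using Kadane's algorithm on [-9, -8, 7, -7, -1, 7, -7, -15]:

Scanning through the array:
Position 1 (value -8): max_ending_here = -8, max_so_far = -8
Position 2 (value 7): max_ending_here = 7, max_so_far = 7
Position 3 (value -7): max_ending_here = 0, max_so_far = 7
Position 4 (value -1): max_ending_here = -1, max_so_far = 7
Position 5 (value 7): max_ending_here = 7, max_so_far = 7
Position 6 (value -7): max_ending_here = 0, max_so_far = 7
Position 7 (value -15): max_ending_here = -15, max_so_far = 7

Maximum subarray: [7]
Maximum sum: 7

The maximum subarray is [7] with sum 7. This subarray runs from index 2 to index 2.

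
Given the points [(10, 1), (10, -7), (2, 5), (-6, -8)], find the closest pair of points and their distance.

Computing all pairwise distances among 4 points:

d((10, 1), (10, -7)) = 8.0 <-- minimum
d((10, 1), (2, 5)) = 8.9443
d((10, 1), (-6, -8)) = 18.3576
d((10, -7), (2, 5)) = 14.4222
d((10, -7), (-6, -8)) = 16.0312
d((2, 5), (-6, -8)) = 15.2643

Closest pair: (10, 1) and (10, -7) with distance 8.0

The closest pair is (10, 1) and (10, -7) with Euclidean distance 8.0. For 4 points, brute-force pairwise comparison is shown above. For large n, the divide-and-conquer algorithm (sort by x, recurse on halves, check the dividing strip) achieves O(n log n).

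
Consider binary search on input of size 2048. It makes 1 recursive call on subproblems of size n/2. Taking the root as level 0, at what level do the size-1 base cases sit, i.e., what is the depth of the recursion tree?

For divide and conquer with division factor 2:

Problem sizes at each level:
Level 0: 2048
Level 1: 1024
Level 2: 512
Level 3: 256
Level 4: 128
Level 5: 64
Level 6: 32
Level 7: 16
Level 8: 8
Level 9: 4
Level 10: 2
Level 11: 1

The root is level 0 and the size-1 base case is level 11 (the tree spans levels 0 through 11, i.e. 12 levels counting the root), so the depth is the number of divisions: log_2(2048) = 11

The recursion tree depth is log_2(2048) = 11. At each level, the problem size is divided by 2, so it takes 11 divisions to reduce to a base case of size 1. The algorithm makes 1 recursive call at each level.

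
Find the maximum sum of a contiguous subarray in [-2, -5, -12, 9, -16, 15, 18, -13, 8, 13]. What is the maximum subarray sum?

Using Kadane's algorithm on [-2, -5, -12, 9, -16, 15, 18, -13, 8, 13]:

Scanning through the array:
Position 1 (value -5): max_ending_here = -5, max_so_far = -2
Position 2 (value -12): max_ending_here = -12, max_so_far = -2
Position 3 (value 9): max_ending_here = 9, max_so_far = 9
Position 4 (value -16): max_ending_here = -7, max_so_far = 9
Position 5 (value 15): max_ending_here = 15, max_so_far = 15
Position 6 (value 18): max_ending_here = 33, max_so_far = 33
Position 7 (value -13): max_ending_here = 20, max_so_far = 33
Position 8 (value 8): max_ending_here = 28, max_so_far = 33
Position 9 (value 13): max_ending_here = 41, max_so_far = 41

Maximum subarray: [15, 18, -13, 8, 13]
Maximum sum: 41

The maximum subarray is [15, 18, -13, 8, 13] with sum 41. This subarray runs from index 5 to index 9.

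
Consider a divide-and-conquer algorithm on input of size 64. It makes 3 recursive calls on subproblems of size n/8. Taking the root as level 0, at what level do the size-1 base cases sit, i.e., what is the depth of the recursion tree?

For divide and conquer with division factor 8:

Problem sizes at each level:
Level 0: 64
Level 1: 8
Level 2: 1

The root is level 0 and the size-1 base case is level 2 (the tree spans levels 0 through 2, i.e. 3 levels counting the root), so the depth is the number of divisions: log_8(64) = 2

The recursion tree depth is log_8(64) = 2. At each level, the problem size is divided by 8, so it takes 2 divisions to reduce to a base case of size 1. The algorithm makes 3 recursive calls at each level.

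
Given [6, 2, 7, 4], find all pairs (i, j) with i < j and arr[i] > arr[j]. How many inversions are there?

Finding inversions in [6, 2, 7, 4]:

(0, 1): arr[0]=6 > arr[1]=2
(0, 3): arr[0]=6 > arr[3]=4
(2, 3): arr[2]=7 > arr[3]=4

Total inversions: 3

The array has 3 inversion(s): (0,1), (0,3), (2,3). Each pair (i,j) satisfies i < j and arr[i] > arr[j].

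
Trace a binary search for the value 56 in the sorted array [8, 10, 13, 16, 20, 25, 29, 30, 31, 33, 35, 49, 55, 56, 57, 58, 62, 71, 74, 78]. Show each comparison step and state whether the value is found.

Binary search for 56 in [8, 10, 13, 16, 20, 25, 29, 30, 31, 33, 35, 49, 55, 56, 57, 58, 62, 71, 74, 78]:

lo=0, hi=19, mid=9, arr[mid]=33 -> 33 < 56, search right half
lo=10, hi=19, mid=14, arr[mid]=57 -> 57 > 56, search left half
lo=10, hi=13, mid=11, arr[mid]=49 -> 49 < 56, search right half
lo=12, hi=13, mid=12, arr[mid]=55 -> 55 < 56, search right half
lo=13, hi=13, mid=13, arr[mid]=56 -> Found target at index 13!

Binary search finds 56 at index 13 after 5 comparisons. The search repeatedly halves the search space by comparing with the middle element.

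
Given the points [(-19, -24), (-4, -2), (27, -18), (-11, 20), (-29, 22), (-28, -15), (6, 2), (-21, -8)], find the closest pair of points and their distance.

Computing all pairwise distances among 8 points:

d((-19, -24), (-4, -2)) = 26.6271
d((-19, -24), (27, -18)) = 46.3897
d((-19, -24), (-11, 20)) = 44.7214
d((-19, -24), (-29, 22)) = 47.0744
d((-19, -24), (-28, -15)) = 12.7279
d((-19, -24), (6, 2)) = 36.0694
d((-19, -24), (-21, -8)) = 16.1245
d((-4, -2), (27, -18)) = 34.8855
d((-4, -2), (-11, 20)) = 23.0868
d((-4, -2), (-29, 22)) = 34.6554
d((-4, -2), (-28, -15)) = 27.2947
d((-4, -2), (6, 2)) = 10.7703
d((-4, -2), (-21, -8)) = 18.0278
d((27, -18), (-11, 20)) = 53.7401
d((27, -18), (-29, 22)) = 68.8186
d((27, -18), (-28, -15)) = 55.0818
d((27, -18), (6, 2)) = 29.0
d((27, -18), (-21, -8)) = 49.0306
d((-11, 20), (-29, 22)) = 18.1108
d((-11, 20), (-28, -15)) = 38.9102
d((-11, 20), (6, 2)) = 24.7588
d((-11, 20), (-21, -8)) = 29.7321
d((-29, 22), (-28, -15)) = 37.0135
d((-29, 22), (6, 2)) = 40.3113
d((-29, 22), (-21, -8)) = 31.0483
d((-28, -15), (6, 2)) = 38.0132
d((-28, -15), (-21, -8)) = 9.8995 <-- minimum
d((6, 2), (-21, -8)) = 28.7924

Closest pair: (-28, -15) and (-21, -8) with distance 9.8995

The closest pair is (-28, -15) and (-21, -8) with Euclidean distance 9.8995. For 8 points, brute-force pairwise comparison is shown above. For large n, the divide-and-conquer algorithm (sort by x, recurse on halves, check the dividing strip) achieves O(n log n).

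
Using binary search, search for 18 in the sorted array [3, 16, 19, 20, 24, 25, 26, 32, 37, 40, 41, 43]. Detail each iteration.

Binary search for 18 in [3, 16, 19, 20, 24, 25, 26, 32, 37, 40, 41, 43]:

lo=0, hi=11, mid=5, arr[mid]=25 -> 25 > 18, search left half
lo=0, hi=4, mid=2, arr[mid]=19 -> 19 > 18, search left half
lo=0, hi=1, mid=0, arr[mid]=3 -> 3 < 18, search right half
lo=1, hi=1, mid=1, arr[mid]=16 -> 16 < 18, search right half
lo=2 > hi=1, target 18 not found

Binary search determines that 18 is not in the array after 4 comparisons. The search space was exhausted without finding the target.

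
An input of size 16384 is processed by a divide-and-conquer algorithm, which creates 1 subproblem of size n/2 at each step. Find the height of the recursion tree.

For divide and conquer with division factor 2:

Problem sizes at each level:
Level 0: 16384
Level 1: 8192
Level 2: 4096
Level 3: 2048
Level 4: 1024
Level 5: 512
Level 6: 256
Level 7: 128
Level 8: 64
Level 9: 32
Level 10: 16
Level 11: 8
Level 12: 4
Level 13: 2
Level 14: 1

The root is level 0 and the size-1 base case is level 14 (the tree spans levels 0 through 14, i.e. 15 levels counting the root), so the depth is the number of divisions: log_2(16384) = 14

The recursion tree depth is log_2(16384) = 14. At each level, the problem size is divided by 2, so it takes 14 divisions to reduce to a base case of size 1. The algorithm makes 1 recursive call at each level.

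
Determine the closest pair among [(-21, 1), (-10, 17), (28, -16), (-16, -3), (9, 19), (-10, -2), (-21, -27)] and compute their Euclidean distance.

Computing all pairwise distances among 7 points:

d((-21, 1), (-10, 17)) = 19.4165
d((-21, 1), (28, -16)) = 51.8652
d((-21, 1), (-16, -3)) = 6.4031
d((-21, 1), (9, 19)) = 34.9857
d((-21, 1), (-10, -2)) = 11.4018
d((-21, 1), (-21, -27)) = 28.0
d((-10, 17), (28, -16)) = 50.3289
d((-10, 17), (-16, -3)) = 20.8806
d((-10, 17), (9, 19)) = 19.105
d((-10, 17), (-10, -2)) = 19.0
d((-10, 17), (-21, -27)) = 45.3542
d((28, -16), (-16, -3)) = 45.8803
d((28, -16), (9, 19)) = 39.8246
d((28, -16), (-10, -2)) = 40.4969
d((28, -16), (-21, -27)) = 50.2195
d((-16, -3), (9, 19)) = 33.3017
d((-16, -3), (-10, -2)) = 6.0828 <-- minimum
d((-16, -3), (-21, -27)) = 24.5153
d((9, 19), (-10, -2)) = 28.3196
d((9, 19), (-21, -27)) = 54.9181
d((-10, -2), (-21, -27)) = 27.313

Closest pair: (-16, -3) and (-10, -2) with distance 6.0828

The closest pair is (-16, -3) and (-10, -2) with Euclidean distance 6.0828. For 7 points, brute-force pairwise comparison is shown above. For large n, the divide-and-conquer algorithm (sort by x, recurse on halves, check the dividing strip) achieves O(n log n).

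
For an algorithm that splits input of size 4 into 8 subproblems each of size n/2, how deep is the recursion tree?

For divide and conquer with division factor 2:

Problem sizes at each level:
Level 0: 4
Level 1: 2
Level 2: 1

The root is level 0 and the size-1 base case is level 2 (the tree spans levels 0 through 2, i.e. 3 levels counting the root), so the depth is the number of divisions: log_2(4) = 2

The recursion tree depth is log_2(4) = 2. At each level, the problem size is divided by 2, so it takes 2 divisions to reduce to a base case of size 1. The algorithm makes 8 recursive calls at each level.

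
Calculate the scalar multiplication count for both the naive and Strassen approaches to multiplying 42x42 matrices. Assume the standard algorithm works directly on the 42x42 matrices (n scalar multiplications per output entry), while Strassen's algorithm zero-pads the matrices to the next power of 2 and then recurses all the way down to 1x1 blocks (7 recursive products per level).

Matrix multiplication for 42x42 matrices:

Strassen's algorithm requires power-of-2 dimensions. Pad 42x42 to 64x64 (next power of 2).

Standard algorithm: 42^3 = 74088 multiplications
Strassen's algorithm: 7^(log2(64)) = 7^6 = 117649 multiplications
Difference: 74088 - 117649 = -43561 (Strassen uses MORE here due to padding overhead — for small or just-over-power-of-2 n, padding can outweigh the per-level savings)

Standard: 74088 multiplications (42^3). Strassen: 117649 multiplications (7^6, after padding to 64x64). Strassen reduces 8 recursive multiplications to 7 at each level.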